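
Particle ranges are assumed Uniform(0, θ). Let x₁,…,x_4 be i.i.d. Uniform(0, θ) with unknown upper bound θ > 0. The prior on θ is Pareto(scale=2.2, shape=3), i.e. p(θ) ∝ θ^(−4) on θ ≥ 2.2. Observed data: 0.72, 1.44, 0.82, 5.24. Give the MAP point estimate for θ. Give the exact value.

The Uniform(0, θ) likelihood is θ^(−n) for θ ≥ max(xᵢ), zero otherwise. Here max(xᵢ) = 5.24.
Posterior ∝ θ^(−4) · θ^(−4) = θ^(−8) on θ ≥ max(2.2, 5.24) = 5.24.
This density is strictly decreasing in θ, so the posterior mode lies at the lower boundary of the support.

θ̂_MAP = 5.24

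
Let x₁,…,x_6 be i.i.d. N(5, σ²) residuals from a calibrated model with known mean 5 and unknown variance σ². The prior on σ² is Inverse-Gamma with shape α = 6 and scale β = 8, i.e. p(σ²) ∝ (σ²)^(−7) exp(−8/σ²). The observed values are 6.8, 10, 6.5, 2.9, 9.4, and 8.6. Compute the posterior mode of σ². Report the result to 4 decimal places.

σ̂²_MAP = 4.1610

Sum of squared deviations about the known mean: SS = (6.8−5)² + (10−5)² + (6.5−5)² + (2.9−5)² + (9.4−5)² + (8.6−5)² = 67.22.
The Normal likelihood contributes (σ²)^(−n/2) exp(−SS/(2σ²)), so the posterior is Inverse-Gamma(α + n/2, β + SS/2) = Inverse-Gamma(9, 41.61).
The mode of Inverse-Gamma(a, b) is b/(a+1) = 41.61/10 ≈ 4.1610.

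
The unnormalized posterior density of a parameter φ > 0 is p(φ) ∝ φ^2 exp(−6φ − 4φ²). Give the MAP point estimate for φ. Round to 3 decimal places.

φ̂_MAP = 0.250

ℓ'(φ) = 2/φ − 6 − 8φ. Setting this to zero and multiplying by φ: 8φ² + 6φ − 2 = 0.
φ = (−6 + √(6² + 4·8·2)) / (2·8) = (−6 + √100) / 16 = (−6 + 10)/16 = 1/4.
ℓ''(φ) = −2/φ² − 8 < 0, confirming a maximum.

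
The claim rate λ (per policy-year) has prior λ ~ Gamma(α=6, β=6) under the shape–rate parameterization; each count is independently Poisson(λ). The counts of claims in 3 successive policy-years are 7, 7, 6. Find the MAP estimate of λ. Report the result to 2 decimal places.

λ̂_MAP = 2.78

Σxᵢ = 7+7+6 = 20, with n = 3.
Posterior ∝ λ^5e^(−6λ) · λ^20e^(−3λ) = λ^25e^(−9λ), i.e. Gamma(shape=26, rate=9).
The mode of a Gamma(a, b) with a ≥ 1 (shape–rate) is (a−1)/b = 25/9 ≈ 2.78.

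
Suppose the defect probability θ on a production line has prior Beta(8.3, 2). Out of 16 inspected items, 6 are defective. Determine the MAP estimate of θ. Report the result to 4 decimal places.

θ̂_MAP = 0.5473

Prior: Beta(8.3, 2).
Data: 6 successes in 16 trials. The binomial likelihood contributes θ^6(1−θ)^10, so the posterior is Beta(8.3+6, 2+10) = Beta(14.3, 12).
For Beta(a, b) with a, b > 1 the mode is (a−1)/(a+b−2) = 13.3/24.3 ≈ 0.5473.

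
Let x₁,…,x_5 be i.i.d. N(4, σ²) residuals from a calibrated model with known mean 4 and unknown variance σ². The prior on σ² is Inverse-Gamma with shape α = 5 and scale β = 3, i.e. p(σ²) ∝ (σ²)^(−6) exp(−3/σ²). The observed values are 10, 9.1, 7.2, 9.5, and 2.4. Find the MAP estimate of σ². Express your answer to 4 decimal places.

Sum of squared deviations about the known mean: SS = (10−4)² + (9.1−4)² + (7.2−4)² + (9.5−4)² + (2.4−4)² = 105.06.
The Normal likelihood contributes (σ²)^(−n/2) exp(−SS/(2σ²)), so the posterior is Inverse-Gamma(α + n/2, β + SS/2) = Inverse-Gamma(7.5, 55.53).
The mode of Inverse-Gamma(a, b) is b/(a+1) = 55.53/8.5 ≈ 6.5329.

σ̂²_MAP = 6.5329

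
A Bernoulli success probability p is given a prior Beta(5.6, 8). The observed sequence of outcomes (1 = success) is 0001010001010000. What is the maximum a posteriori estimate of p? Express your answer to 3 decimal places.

Prior: Beta(5.6, 8).
Data: 4 successes in 16 trials (from the sequence). The binomial likelihood contributes p^4(1−p)^12, so the posterior is Beta(5.6+4, 8+12) = Beta(9.6, 20).
For Beta(a, b) with a, b > 1 the mode is (a−1)/(a+b−2) = 8.6/27.6 ≈ 0.312.

p̂_MAP = 0.312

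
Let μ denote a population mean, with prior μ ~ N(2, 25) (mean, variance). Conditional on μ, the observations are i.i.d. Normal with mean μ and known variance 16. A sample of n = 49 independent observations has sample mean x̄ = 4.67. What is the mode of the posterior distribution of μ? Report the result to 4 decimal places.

n = 49, x̄ = 4.67.
For a Normal prior and Normal likelihood with known variance, the posterior is Normal; its mode equals its mean, the precision-weighted average.
Prior precision 1/σ₀² = 1/25 = 0.04; data precision n/σ² = 49/16 = 3.0625.
μ̂ = (0.04·2 + 3.0625·4.67) / (0.04 + 3.0625) = 14.381875/3.1025 = 23011/4964 ≈ 4.6356.

μ̂_MAP = 4.6356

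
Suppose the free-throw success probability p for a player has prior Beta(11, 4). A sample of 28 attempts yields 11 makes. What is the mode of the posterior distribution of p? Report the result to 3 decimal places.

p̂_MAP = 0.512

Prior: Beta(11, 4).
Data: 11 successes in 28 trials. The binomial likelihood contributes p^11(1−p)^17, so the posterior is Beta(11+11, 4+17) = Beta(22, 21).
For Beta(a, b) with a, b > 1 the mode is (a−1)/(a+b−2) = 21/41 ≈ 0.512.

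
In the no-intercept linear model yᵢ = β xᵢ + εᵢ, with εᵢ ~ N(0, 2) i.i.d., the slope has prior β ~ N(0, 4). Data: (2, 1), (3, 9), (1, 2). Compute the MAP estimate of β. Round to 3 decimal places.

log p(β | y) = −Σ(yᵢ − βxᵢ)²/(2·2) − β²/(2·4) + const.
Setting the derivative to zero: Σxᵢ(yᵢ − βxᵢ)/2 − β/4 = 0, so β = Σxᵢyᵢ / (Σxᵢ² + σ²/τ²).
Σxᵢyᵢ = 2·1 + 3·9 + 1·2 = 31; Σxᵢ² = 14; σ²/τ² = 0.5.
β̂_MAP = 31 / (14 + 0.5) = 31/14.5 ≈ 2.138.

β̂_MAP = 2.138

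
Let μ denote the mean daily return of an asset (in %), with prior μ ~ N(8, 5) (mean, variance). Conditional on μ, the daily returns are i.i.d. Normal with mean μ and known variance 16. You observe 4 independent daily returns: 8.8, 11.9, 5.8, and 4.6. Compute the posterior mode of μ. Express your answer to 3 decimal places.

n = 4; x̄ = (8.8 + 11.9 + 5.8 + 4.6)/4 = 31.1/4 = 7.775.
For a Normal prior and Normal likelihood with known variance, the posterior is Normal; its mode equals its mean, the precision-weighted average.
Prior precision 1/σ₀² = 1/5 = 0.2; data precision n/σ² = 4/16 = 0.25.
μ̂ = (0.2·8 + 0.25·7.775) / (0.2 + 0.25) = 3.54375/0.45 = 7.875.

μ̂_MAP = 7.875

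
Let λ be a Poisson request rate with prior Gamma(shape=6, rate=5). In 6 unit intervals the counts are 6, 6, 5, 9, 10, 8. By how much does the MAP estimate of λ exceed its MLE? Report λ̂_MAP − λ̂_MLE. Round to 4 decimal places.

MAP − MLE = -2.8788

Σxᵢ = 44. Posterior is Gamma(50, 11); MAP = (50−1)/11 = 49/11 ≈ 4.45455.
MLE = x̄ = 44/6 ≈ 7.33333.
Difference = 49/11 − 44/6 = -95/33 ≈ -2.8788.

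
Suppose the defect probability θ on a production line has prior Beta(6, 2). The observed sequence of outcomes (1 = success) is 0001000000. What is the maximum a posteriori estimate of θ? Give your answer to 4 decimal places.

Prior: Beta(6, 2).
Data: 1 success in 10 trials (from the sequence). The binomial likelihood contributes θ(1−θ)^9, so the posterior is Beta(6+1, 2+9) = Beta(7, 11).
For Beta(a, b) with a, b > 1 the mode is (a−1)/(a+b−2) = 6/16 ≈ 0.3750.

θ̂_MAP = 0.3750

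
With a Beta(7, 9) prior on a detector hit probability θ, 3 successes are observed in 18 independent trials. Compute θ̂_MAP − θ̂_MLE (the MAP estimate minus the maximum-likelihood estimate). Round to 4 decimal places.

MAP − MLE = 0.1146

Posterior is Beta(10, 24); MAP = (10−1)/(34−2) = 9/32 ≈ 0.28125.
MLE ignores the prior: θ̂_MLE = k/n = 3/18 ≈ 0.16667.
Difference = 9/32 − 3/18 = 11/96 ≈ 0.1146.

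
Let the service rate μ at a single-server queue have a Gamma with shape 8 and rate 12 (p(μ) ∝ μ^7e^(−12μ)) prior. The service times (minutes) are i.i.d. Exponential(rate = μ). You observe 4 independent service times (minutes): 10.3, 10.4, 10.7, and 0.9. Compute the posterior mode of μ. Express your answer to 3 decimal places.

μ̂_MAP = 0.248

The Exponential(rate=μ) likelihood is ∝ μ^n e^(−μΣtᵢ). Here n = 4 and Σtᵢ = 10.3 + 10.4 + 10.7 + 0.9 = 32.3.
Posterior ∝ μ^7e^(−12μ) · μ^4e^(−32.3μ) = μ^11e^(−44.3μ), i.e. Gamma(12, 44.3).
Mode = (a−1)/b = 11/44.3 ≈ 0.248.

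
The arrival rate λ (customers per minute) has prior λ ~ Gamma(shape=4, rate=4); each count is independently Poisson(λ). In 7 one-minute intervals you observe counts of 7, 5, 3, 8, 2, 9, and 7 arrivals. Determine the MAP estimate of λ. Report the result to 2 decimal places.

λ̂_MAP = 4.00

Σxᵢ = 7+5+3+8+2+9+7 = 41, with n = 7.
Posterior ∝ λ^3e^(−4λ) · λ^41e^(−7λ) = λ^44e^(−11λ), i.e. Gamma(shape=45, rate=11).
The mode of a Gamma(a, b) with a ≥ 1 (shape–rate) is (a−1)/b = 44/11 ≈ 4.00.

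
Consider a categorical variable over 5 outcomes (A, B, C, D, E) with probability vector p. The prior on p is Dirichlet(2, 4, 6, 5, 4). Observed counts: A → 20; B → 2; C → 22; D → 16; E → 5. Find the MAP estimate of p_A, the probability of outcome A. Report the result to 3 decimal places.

MAP estimate of p_A = 0.259

The posterior is Dirichlet(αᵢ + nᵢ) = Dirichlet(22, 6, 28, 21, 9).
For a Dirichlet(a₁,…,a_K) with all aᵢ > 1, the mode has j-th component (aⱼ − 1)/(Σaᵢ − K).
Here Σaᵢ = 86 and K = 5, so p_A = (22 − 1)/(86 − 5) = 21/81 ≈ 0.259.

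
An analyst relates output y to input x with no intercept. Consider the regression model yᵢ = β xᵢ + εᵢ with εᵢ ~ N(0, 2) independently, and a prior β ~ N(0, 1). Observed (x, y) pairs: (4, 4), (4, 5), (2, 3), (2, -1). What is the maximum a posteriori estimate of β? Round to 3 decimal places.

β̂_MAP = 0.952

log p(β | y) = −Σ(yᵢ − βxᵢ)²/(2·2) − β²/(2·1) + const.
Setting the derivative to zero: Σxᵢ(yᵢ − βxᵢ)/2 − β/1 = 0, so β = Σxᵢyᵢ / (Σxᵢ² + σ²/τ²).
Σxᵢyᵢ = 4·4 + 4·5 + 2·3 + 2·(-1) = 40; Σxᵢ² = 40; σ²/τ² = 2.
β̂_MAP = 40 / (40 + 2) = 40/42 ≈ 0.952.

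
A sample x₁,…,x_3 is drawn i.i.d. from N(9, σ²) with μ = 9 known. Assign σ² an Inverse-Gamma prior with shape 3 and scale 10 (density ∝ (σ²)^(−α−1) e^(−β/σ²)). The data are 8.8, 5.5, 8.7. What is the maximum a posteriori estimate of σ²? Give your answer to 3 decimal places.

σ̂²_MAP = 2.944

Sum of squared deviations about the known mean: SS = (8.8−9)² + (5.5−9)² + (8.7−9)² = 12.38.
The Normal likelihood contributes (σ²)^(−n/2) exp(−SS/(2σ²)), so the posterior is Inverse-Gamma(α + n/2, β + SS/2) = Inverse-Gamma(4.5, 16.19).
The mode of Inverse-Gamma(a, b) is b/(a+1) = 16.19/5.5 ≈ 2.944.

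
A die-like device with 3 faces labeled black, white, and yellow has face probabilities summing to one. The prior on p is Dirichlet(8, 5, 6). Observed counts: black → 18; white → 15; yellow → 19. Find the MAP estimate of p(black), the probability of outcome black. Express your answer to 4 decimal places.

MAP estimate of p(black) = 0.3676

The posterior is Dirichlet(αᵢ + nᵢ) = Dirichlet(26, 20, 25).
For a Dirichlet(a₁,…,a_K) with all aᵢ > 1, the mode has j-th component (aⱼ − 1)/(Σaᵢ − K).
Here Σaᵢ = 71 and K = 3, so p(black) = (26 − 1)/(71 − 3) = 25/68 ≈ 0.3676.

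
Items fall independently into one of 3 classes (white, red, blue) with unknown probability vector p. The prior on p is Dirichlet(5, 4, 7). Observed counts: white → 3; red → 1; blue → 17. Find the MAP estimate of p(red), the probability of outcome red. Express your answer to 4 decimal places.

MAP estimate of p(red) = 0.1176

The posterior is Dirichlet(αᵢ + nᵢ) = Dirichlet(8, 5, 24).
For a Dirichlet(a₁,…,a_K) with all aᵢ > 1, the mode has j-th component (aⱼ − 1)/(Σaᵢ − K).
Here Σaᵢ = 37 and K = 3, so p(red) = (5 − 1)/(37 − 3) = 4/34 ≈ 0.1176.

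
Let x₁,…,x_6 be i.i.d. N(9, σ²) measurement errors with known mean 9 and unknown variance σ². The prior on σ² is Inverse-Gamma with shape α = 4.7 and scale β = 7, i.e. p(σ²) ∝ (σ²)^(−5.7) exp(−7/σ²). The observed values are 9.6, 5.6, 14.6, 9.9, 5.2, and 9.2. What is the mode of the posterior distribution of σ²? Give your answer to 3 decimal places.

Sum of squared deviations about the known mean: SS = (9.6−9)² + (5.6−9)² + (14.6−9)² + (9.9−9)² + (5.2−9)² + (9.2−9)² = 58.57.
The Normal likelihood contributes (σ²)^(−n/2) exp(−SS/(2σ²)), so the posterior is Inverse-Gamma(α + n/2, β + SS/2) = Inverse-Gamma(7.7, 36.285).
The mode of Inverse-Gamma(a, b) is b/(a+1) = 36.285/8.7 ≈ 4.171.

σ̂²_MAP = 4.171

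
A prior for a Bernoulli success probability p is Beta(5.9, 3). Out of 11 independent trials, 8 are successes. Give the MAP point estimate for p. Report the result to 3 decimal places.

p̂_MAP = 0.721

Prior: Beta(5.9, 3).
Data: 8 successes in 11 trials. The binomial likelihood contributes p^8(1−p)^3, so the posterior is Beta(5.9+8, 3+3) = Beta(13.9, 6).
For Beta(a, b) with a, b > 1 the mode is (a−1)/(a+b−2) = 12.9/17.9 ≈ 0.721.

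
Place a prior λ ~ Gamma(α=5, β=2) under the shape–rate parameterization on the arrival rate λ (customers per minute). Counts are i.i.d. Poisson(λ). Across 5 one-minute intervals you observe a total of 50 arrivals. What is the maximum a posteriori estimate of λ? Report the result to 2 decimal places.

Σxᵢ = 50, n = 5.
Posterior ∝ λ^4e^(−2λ) · λ^50e^(−5λ) = λ^54e^(−7λ), i.e. Gamma(shape=55, rate=7).
The mode of a Gamma(a, b) with a ≥ 1 (shape–rate) is (a−1)/b = 54/7 ≈ 7.71.

λ̂_MAP = 7.71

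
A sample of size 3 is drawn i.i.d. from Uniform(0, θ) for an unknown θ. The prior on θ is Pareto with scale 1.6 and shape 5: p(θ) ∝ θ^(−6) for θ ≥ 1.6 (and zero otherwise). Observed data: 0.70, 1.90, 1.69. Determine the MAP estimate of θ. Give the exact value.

θ̂_MAP = 1.90

The Uniform(0, θ) likelihood is θ^(−n) for θ ≥ max(xᵢ), zero otherwise. Here max(xᵢ) = 1.90.
Posterior ∝ θ^(−6) · θ^(−3) = θ^(−9) on θ ≥ max(1.6, 1.90) = 1.90.
This density is strictly decreasing in θ, so the posterior mode lies at the lower boundary of the support.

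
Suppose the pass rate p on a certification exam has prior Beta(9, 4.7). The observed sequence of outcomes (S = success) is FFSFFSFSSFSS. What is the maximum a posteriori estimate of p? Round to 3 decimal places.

Prior: Beta(9, 4.7).
Data: 6 successes in 12 trials (from the sequence). The binomial likelihood contributes p^6(1−p)^6, so the posterior is Beta(9+6, 4.7+6) = Beta(15, 10.7).
For Beta(a, b) with a, b > 1 the mode is (a−1)/(a+b−2) = 14/23.7 ≈ 0.591.

p̂_MAP = 0.591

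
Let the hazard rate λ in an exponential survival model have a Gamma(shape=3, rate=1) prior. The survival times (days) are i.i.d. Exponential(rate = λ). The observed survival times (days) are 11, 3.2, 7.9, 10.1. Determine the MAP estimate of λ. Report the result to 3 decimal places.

The Exponential(rate=λ) likelihood is ∝ λ^n e^(−λΣtᵢ). Here n = 4 and Σtᵢ = 11 + 3.2 + 7.9 + 10.1 = 32.2.
Posterior ∝ λ^2e^(−1λ) · λ^4e^(−32.2λ) = λ^6e^(−33.2λ), i.e. Gamma(7, 33.2).
Mode = (a−1)/b = 6/33.2 ≈ 0.181.

λ̂_MAP = 0.181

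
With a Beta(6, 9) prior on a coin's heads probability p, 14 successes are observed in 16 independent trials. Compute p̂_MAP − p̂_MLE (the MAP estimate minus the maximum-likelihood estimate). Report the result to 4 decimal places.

Posterior is Beta(20, 11); MAP = (20−1)/(31−2) = 19/29 ≈ 0.65517.
MLE ignores the prior: p̂_MLE = k/n = 14/16 ≈ 0.87500.
Difference = 19/29 − 14/16 = -51/232 ≈ -0.2198.

MAP − MLE = -0.2198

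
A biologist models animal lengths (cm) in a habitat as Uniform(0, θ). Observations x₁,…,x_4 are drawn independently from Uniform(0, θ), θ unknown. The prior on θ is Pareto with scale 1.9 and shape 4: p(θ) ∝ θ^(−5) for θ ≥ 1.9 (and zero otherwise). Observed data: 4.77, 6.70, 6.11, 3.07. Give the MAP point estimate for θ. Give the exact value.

The Uniform(0, θ) likelihood is θ^(−n) for θ ≥ max(xᵢ), zero otherwise. Here max(xᵢ) = 6.70.
Posterior ∝ θ^(−5) · θ^(−4) = θ^(−9) on θ ≥ max(1.9, 6.70) = 6.70.
This density is strictly decreasing in θ, so the posterior mode lies at the lower boundary of the support.

θ̂_MAP = 6.70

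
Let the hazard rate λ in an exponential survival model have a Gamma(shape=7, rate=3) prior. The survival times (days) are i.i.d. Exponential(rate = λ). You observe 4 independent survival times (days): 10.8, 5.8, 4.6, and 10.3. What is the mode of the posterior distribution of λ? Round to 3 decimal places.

The Exponential(rate=λ) likelihood is ∝ λ^n e^(−λΣtᵢ). Here n = 4 and Σtᵢ = 10.8 + 5.8 + 4.6 + 10.3 = 31.5.
Posterior ∝ λ^6e^(−3λ) · λ^4e^(−31.5λ) = λ^10e^(−34.5λ), i.e. Gamma(11, 34.5).
Mode = (a−1)/b = 10/34.5 ≈ 0.290.

λ̂_MAP = 0.290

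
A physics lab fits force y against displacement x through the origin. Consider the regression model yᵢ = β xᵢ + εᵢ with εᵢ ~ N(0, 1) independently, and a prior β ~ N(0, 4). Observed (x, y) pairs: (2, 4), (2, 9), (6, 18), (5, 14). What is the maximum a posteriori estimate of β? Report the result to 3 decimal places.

log p(β | y) = −Σ(yᵢ − βxᵢ)²/(2·1) − β²/(2·4) + const.
Setting the derivative to zero: Σxᵢ(yᵢ − βxᵢ)/1 − β/4 = 0, so β = Σxᵢyᵢ / (Σxᵢ² + σ²/τ²).
Σxᵢyᵢ = 2·4 + 2·9 + 6·18 + 5·14 = 204; Σxᵢ² = 69; σ²/τ² = 0.25.
β̂_MAP = 204 / (69 + 0.25) = 204/69.25 ≈ 2.946.

β̂_MAP = 2.946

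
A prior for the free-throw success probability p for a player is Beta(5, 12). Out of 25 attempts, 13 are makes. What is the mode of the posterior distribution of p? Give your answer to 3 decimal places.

p̂_MAP = 0.425

Prior: Beta(5, 12).
Data: 13 successes in 25 trials. The binomial likelihood contributes p^13(1−p)^12, so the posterior is Beta(5+13, 12+12) = Beta(18, 24).
For Beta(a, b) with a, b > 1 the mode is (a−1)/(a+b−2) = 17/40 ≈ 0.425.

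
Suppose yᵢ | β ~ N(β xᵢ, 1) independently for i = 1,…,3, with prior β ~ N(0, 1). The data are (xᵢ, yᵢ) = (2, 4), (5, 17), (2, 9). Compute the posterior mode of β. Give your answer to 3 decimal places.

log p(β | y) = −Σ(yᵢ − βxᵢ)²/(2·1) − β²/(2·1) + const.
Setting the derivative to zero: Σxᵢ(yᵢ − βxᵢ)/1 − β/1 = 0, so β = Σxᵢyᵢ / (Σxᵢ² + σ²/τ²).
Σxᵢyᵢ = 2·4 + 5·17 + 2·9 = 111; Σxᵢ² = 33; σ²/τ² = 1.
β̂_MAP = 111 / (33 + 1) = 111/34 ≈ 3.265.

β̂_MAP = 3.265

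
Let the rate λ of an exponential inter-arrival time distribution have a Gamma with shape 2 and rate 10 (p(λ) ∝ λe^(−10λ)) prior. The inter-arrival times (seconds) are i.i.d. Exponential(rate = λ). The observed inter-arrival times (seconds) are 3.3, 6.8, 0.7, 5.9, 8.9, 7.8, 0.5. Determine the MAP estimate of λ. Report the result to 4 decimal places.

The Exponential(rate=λ) likelihood is ∝ λ^n e^(−λΣtᵢ). Here n = 7 and Σtᵢ = 3.3 + 6.8 + 0.7 + 5.9 + 8.9 + 7.8 + 0.5 = 33.9.
Posterior ∝ λe^(−10λ) · λ^7e^(−33.9λ) = λ^8e^(−43.9λ), i.e. Gamma(9, 43.9).
Mode = (a−1)/b = 8/43.9 ≈ 0.1822.

λ̂_MAP = 0.1822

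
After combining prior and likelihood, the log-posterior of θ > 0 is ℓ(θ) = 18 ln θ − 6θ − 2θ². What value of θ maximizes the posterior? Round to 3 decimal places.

ℓ'(θ) = 18/θ − 6 − 4θ. Setting this to zero and multiplying by θ: 4θ² + 6θ − 18 = 0.
θ = (−6 + √(6² + 4·4·18)) / (2·4) = (−6 + √324) / 8 = (−6 + 18)/8 = 3/2.
ℓ''(θ) = −18/θ² − 4 < 0, confirming a maximum.

θ̂_MAP = 1.500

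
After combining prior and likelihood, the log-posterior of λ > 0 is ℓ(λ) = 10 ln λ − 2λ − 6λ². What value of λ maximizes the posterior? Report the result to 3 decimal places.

λ̂_MAP = 0.833

ℓ'(λ) = 10/λ − 2 − 12λ. Setting this to zero and multiplying by λ: 12λ² + 2λ − 10 = 0.
λ = (−2 + √(2² + 4·12·10)) / (2·12) = (−2 + √484) / 24 = (−2 + 22)/24 = 5/6.
ℓ''(λ) = −10/λ² − 12 < 0, confirming a maximum.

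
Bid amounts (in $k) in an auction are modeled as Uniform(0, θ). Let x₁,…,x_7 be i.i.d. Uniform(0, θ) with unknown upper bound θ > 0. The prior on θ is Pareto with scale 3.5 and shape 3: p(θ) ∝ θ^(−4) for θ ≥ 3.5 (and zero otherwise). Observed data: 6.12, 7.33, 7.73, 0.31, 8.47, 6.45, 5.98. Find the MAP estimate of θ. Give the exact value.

The Uniform(0, θ) likelihood is θ^(−n) for θ ≥ max(xᵢ), zero otherwise. Here max(xᵢ) = 8.47.
Posterior ∝ θ^(−4) · θ^(−7) = θ^(−11) on θ ≥ max(3.5, 8.47) = 8.47.
This density is strictly decreasing in θ, so the posterior mode lies at the lower boundary of the support.

θ̂_MAP = 8.47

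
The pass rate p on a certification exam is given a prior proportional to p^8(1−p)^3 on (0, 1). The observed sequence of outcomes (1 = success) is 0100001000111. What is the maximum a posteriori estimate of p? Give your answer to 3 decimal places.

The prior density ∝ p^8(1−p)^3 is the kernel of Beta(9, 4).
Data: 5 successes in 13 trials (from the sequence). The binomial likelihood contributes p^5(1−p)^8, so the posterior is Beta(9+5, 4+8) = Beta(14, 12).
For Beta(a, b) with a, b > 1 the mode is (a−1)/(a+b−2) = 13/24 ≈ 0.542.

p̂_MAP = 0.542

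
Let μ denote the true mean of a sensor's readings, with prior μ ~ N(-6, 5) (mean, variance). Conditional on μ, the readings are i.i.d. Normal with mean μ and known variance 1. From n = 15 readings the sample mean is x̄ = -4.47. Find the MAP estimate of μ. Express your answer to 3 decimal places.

μ̂_MAP = -4.490

n = 15, x̄ = -4.47.
For a Normal prior and Normal likelihood with known variance, the posterior is Normal; its mode equals its mean, the precision-weighted average.
Prior precision 1/σ₀² = 1/5 = 0.2; data precision n/σ² = 15/1 = 15.
μ̂ = (0.2·(-6) + 15·(-4.47)) / (0.2 + 15) = (-68.25)/15.2 = -1365/304 ≈ -4.490.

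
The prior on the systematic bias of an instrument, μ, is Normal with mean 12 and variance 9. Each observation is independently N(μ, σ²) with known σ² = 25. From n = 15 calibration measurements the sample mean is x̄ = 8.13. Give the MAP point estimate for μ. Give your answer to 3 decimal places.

n = 15, x̄ = 8.13.
For a Normal prior and Normal likelihood with known variance, the posterior is Normal; its mode equals its mean, the precision-weighted average.
Prior precision 1/σ₀² = 1/9; data precision n/σ² = 15/25 = 0.6.
μ̂ = ((1/9)·12 + 0.6·8.13) / (1/9 + 0.6) = (9317/1500)/(32/45) = 8.7346875 ≈ 8.735.

μ̂_MAP = 8.735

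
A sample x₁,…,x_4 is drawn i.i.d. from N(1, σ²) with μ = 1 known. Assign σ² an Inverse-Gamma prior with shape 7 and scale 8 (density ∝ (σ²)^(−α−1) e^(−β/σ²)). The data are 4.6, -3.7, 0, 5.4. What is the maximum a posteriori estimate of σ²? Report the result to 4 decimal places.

σ̂²_MAP = 3.5705

Sum of squared deviations about the known mean: SS = (4.6−1)² + (-3.7−1)² + (0−1)² + (5.4−1)² = 55.41.
The Normal likelihood contributes (σ²)^(−n/2) exp(−SS/(2σ²)), so the posterior is Inverse-Gamma(α + n/2, β + SS/2) = Inverse-Gamma(9, 35.705).
The mode of Inverse-Gamma(a, b) is b/(a+1) = 35.705/10 ≈ 3.5705.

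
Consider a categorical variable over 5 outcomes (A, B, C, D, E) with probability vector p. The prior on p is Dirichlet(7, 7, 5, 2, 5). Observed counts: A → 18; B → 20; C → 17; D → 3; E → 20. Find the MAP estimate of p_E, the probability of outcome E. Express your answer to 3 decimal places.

MAP estimate of p_E = 0.242

The posterior is Dirichlet(αᵢ + nᵢ) = Dirichlet(25, 27, 22, 5, 25).
For a Dirichlet(a₁,…,a_K) with all aᵢ > 1, the mode has j-th component (aⱼ − 1)/(Σaᵢ − K).
Here Σaᵢ = 104 and K = 5, so p_E = (25 − 1)/(104 − 5) = 24/99 ≈ 0.242.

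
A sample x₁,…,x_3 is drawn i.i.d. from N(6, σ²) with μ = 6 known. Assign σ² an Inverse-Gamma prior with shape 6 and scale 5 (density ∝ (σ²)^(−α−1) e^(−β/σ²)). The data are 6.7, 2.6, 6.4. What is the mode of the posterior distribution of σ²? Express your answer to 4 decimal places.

σ̂²_MAP = 1.3065

Sum of squared deviations about the known mean: SS = (6.7−6)² + (2.6−6)² + (6.4−6)² = 12.21.
The Normal likelihood contributes (σ²)^(−n/2) exp(−SS/(2σ²)), so the posterior is Inverse-Gamma(α + n/2, β + SS/2) = Inverse-Gamma(7.5, 11.105).
The mode of Inverse-Gamma(a, b) is b/(a+1) = 11.105/8.5 ≈ 1.3065.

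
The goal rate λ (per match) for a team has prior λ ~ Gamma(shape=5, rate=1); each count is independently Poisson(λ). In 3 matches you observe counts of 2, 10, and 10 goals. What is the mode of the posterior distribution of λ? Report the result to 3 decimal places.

λ̂_MAP = 6.500

Σxᵢ = 2+10+10 = 22, with n = 3.
Posterior ∝ λ^4e^(−1λ) · λ^22e^(−3λ) = λ^26e^(−4λ), i.e. Gamma(shape=27, rate=4).
The mode of a Gamma(a, b) with a ≥ 1 (shape–rate) is (a−1)/b = 26/4 ≈ 6.500.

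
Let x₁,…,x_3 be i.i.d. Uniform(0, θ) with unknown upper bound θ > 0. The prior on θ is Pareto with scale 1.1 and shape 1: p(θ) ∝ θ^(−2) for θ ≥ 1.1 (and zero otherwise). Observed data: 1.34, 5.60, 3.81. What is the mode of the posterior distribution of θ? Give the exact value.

The Uniform(0, θ) likelihood is θ^(−n) for θ ≥ max(xᵢ), zero otherwise. Here max(xᵢ) = 5.60.
Posterior ∝ θ^(−2) · θ^(−3) = θ^(−5) on θ ≥ max(1.1, 5.60) = 5.60.
This density is strictly decreasing in θ, so the posterior mode lies at the lower boundary of the support.

θ̂_MAP = 5.60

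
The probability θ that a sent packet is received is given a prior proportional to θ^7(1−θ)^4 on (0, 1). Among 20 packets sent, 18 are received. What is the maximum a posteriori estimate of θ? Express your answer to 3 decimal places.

The prior density ∝ θ^7(1−θ)^4 is the kernel of Beta(8, 5).
Data: 18 successes in 20 trials. The binomial likelihood contributes θ^18(1−θ)^2, so the posterior is Beta(8+18, 5+2) = Beta(26, 7).
For Beta(a, b) with a, b > 1 the mode is (a−1)/(a+b−2) = 25/31 ≈ 0.806.

θ̂_MAP = 0.806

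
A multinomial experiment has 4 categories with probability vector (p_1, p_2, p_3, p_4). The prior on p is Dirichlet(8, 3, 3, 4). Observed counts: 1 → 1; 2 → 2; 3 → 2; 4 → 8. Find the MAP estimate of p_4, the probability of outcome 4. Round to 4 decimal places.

MAP estimate: 0.4074

The posterior is Dirichlet(αᵢ + nᵢ) = Dirichlet(9, 5, 5, 12).
For a Dirichlet(a₁,…,a_K) with all aᵢ > 1, the mode has j-th component (aⱼ − 1)/(Σaᵢ − K).
Here Σaᵢ = 31 and K = 4, so p_4 = (12 − 1)/(31 − 4) = 11/27 ≈ 0.4074.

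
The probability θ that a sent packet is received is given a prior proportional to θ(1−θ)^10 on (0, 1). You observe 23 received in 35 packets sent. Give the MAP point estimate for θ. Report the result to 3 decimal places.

θ̂_MAP = 0.522

The prior density ∝ θ(1−θ)^10 is the kernel of Beta(2, 11).
Data: 23 successes in 35 trials. The binomial likelihood contributes θ^23(1−θ)^12, so the posterior is Beta(2+23, 11+12) = Beta(25, 23).
For Beta(a, b) with a, b > 1 the mode is (a−1)/(a+b−2) = 24/46 ≈ 0.522.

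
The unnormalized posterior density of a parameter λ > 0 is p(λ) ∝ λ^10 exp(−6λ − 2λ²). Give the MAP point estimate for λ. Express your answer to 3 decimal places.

λ̂_MAP = 1.000

ℓ'(λ) = 10/λ − 6 − 4λ. Setting this to zero and multiplying by λ: 4λ² + 6λ − 10 = 0.
λ = (−6 + √(6² + 4·4·10)) / (2·4) = (−6 + √196) / 8 = (−6 + 14)/8 = 1.
ℓ''(λ) = −10/λ² − 4 < 0, confirming a maximum.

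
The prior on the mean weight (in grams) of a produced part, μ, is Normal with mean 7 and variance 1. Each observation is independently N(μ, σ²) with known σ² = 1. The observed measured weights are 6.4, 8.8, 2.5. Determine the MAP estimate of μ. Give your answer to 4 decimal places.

μ̂_MAP = 6.1750

n = 3; x̄ = (6.4 + 8.8 + 2.5)/3 = 17.7/3 = 5.9.
For a Normal prior and Normal likelihood with known variance, the posterior is Normal; its mode equals its mean, the precision-weighted average.
Prior precision 1/σ₀² = 1/1 = 1; data precision n/σ² = 3/1 = 3.
μ̂ = (1·7 + 3·5.9) / (1 + 3) = 24.7/4 = 6.1750.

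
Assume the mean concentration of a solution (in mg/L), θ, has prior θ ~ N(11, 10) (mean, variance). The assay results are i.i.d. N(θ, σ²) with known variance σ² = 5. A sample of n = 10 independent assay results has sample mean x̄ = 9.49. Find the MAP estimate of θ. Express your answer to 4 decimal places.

θ̂_MAP = 9.5619

n = 10, x̄ = 9.49.
For a Normal prior and Normal likelihood with known variance, the posterior is Normal; its mode equals its mean, the precision-weighted average.
Prior precision 1/σ₀² = 1/10 = 0.1; data precision n/σ² = 10/5 = 2.
θ̂ = (0.1·11 + 2·9.49) / (0.1 + 2) = 20.08/2.1 = 1004/105 ≈ 9.5619.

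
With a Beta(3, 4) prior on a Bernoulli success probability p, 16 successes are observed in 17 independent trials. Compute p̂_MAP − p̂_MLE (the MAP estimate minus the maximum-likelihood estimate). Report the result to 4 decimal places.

Posterior is Beta(19, 5); MAP = (19−1)/(24−2) = 18/22 ≈ 0.81818.
MLE ignores the prior: p̂_MLE = k/n = 16/17 ≈ 0.94118.
Difference = 18/22 − 16/17 = -23/187 ≈ -0.1230.

MAP − MLE = -0.1230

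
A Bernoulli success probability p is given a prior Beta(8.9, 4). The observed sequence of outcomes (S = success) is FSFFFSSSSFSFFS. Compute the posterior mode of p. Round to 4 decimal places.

Prior: Beta(8.9, 4).
Data: 7 successes in 14 trials (from the sequence). The binomial likelihood contributes p^7(1−p)^7, so the posterior is Beta(8.9+7, 4+7) = Beta(15.9, 11).
For Beta(a, b) with a, b > 1 the mode is (a−1)/(a+b−2) = 14.9/24.9 ≈ 0.5984.

p̂_MAP = 0.5984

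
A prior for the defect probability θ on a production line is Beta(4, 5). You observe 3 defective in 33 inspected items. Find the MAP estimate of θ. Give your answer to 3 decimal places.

θ̂_MAP = 0.150

Prior: Beta(4, 5).
Data: 3 successes in 33 trials. The binomial likelihood contributes θ^3(1−θ)^30, so the posterior is Beta(4+3, 5+30) = Beta(7, 35).
For Beta(a, b) with a, b > 1 the mode is (a−1)/(a+b−2) = 6/40 ≈ 0.150.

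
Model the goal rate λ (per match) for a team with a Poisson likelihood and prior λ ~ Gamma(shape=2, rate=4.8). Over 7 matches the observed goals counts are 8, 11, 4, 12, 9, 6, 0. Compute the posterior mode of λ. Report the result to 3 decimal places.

Σxᵢ = 8+11+4+12+9+6+0 = 50, with n = 7.
Posterior ∝ λe^(−4.8λ) · λ^50e^(−7λ) = λ^51e^(−11.8λ), i.e. Gamma(shape=52, rate=11.8).
The mode of a Gamma(a, b) with a ≥ 1 (shape–rate) is (a−1)/b = 51/11.8 ≈ 4.322.

λ̂_MAP = 4.322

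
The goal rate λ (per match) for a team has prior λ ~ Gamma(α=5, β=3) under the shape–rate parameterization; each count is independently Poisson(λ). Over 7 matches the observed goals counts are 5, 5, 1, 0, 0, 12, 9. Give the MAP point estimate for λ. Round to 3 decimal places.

Σxᵢ = 5+5+1+0+0+12+9 = 32, with n = 7.
Posterior ∝ λ^4e^(−3λ) · λ^32e^(−7λ) = λ^36e^(−10λ), i.e. Gamma(shape=37, rate=10).
The mode of a Gamma(a, b) with a ≥ 1 (shape–rate) is (a−1)/b = 36/10 ≈ 3.600.

λ̂_MAP = 3.600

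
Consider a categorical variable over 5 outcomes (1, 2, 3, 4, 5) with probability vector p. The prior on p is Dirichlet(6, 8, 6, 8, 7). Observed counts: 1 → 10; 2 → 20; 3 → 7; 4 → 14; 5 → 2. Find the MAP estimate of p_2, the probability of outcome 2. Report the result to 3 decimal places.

The posterior is Dirichlet(αᵢ + nᵢ) = Dirichlet(16, 28, 13, 22, 9).
For a Dirichlet(a₁,…,a_K) with all aᵢ > 1, the mode has j-th component (aⱼ − 1)/(Σaᵢ − K).
Here Σaᵢ = 88 and K = 5, so p_2 = (28 − 1)/(88 − 5) = 27/83 ≈ 0.325.

MAP estimate: 0.325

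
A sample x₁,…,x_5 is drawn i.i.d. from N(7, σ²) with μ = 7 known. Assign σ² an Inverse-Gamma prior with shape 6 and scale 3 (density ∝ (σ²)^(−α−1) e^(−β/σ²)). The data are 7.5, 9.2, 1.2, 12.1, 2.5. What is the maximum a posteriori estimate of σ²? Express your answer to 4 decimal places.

σ̂²_MAP = 4.7889

Sum of squared deviations about the known mean: SS = (7.5−7)² + (9.2−7)² + (1.2−7)² + (12.1−7)² + (2.5−7)² = 84.99.
The Normal likelihood contributes (σ²)^(−n/2) exp(−SS/(2σ²)), so the posterior is Inverse-Gamma(α + n/2, β + SS/2) = Inverse-Gamma(8.5, 45.495).
The mode of Inverse-Gamma(a, b) is b/(a+1) = 45.495/9.5 ≈ 4.7889.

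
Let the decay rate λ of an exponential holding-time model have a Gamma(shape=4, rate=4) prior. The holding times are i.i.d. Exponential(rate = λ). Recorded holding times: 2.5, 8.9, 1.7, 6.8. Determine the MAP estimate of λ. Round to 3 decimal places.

λ̂_MAP = 0.293

The Exponential(rate=λ) likelihood is ∝ λ^n e^(−λΣtᵢ). Here n = 4 and Σtᵢ = 2.5 + 8.9 + 1.7 + 6.8 = 19.9.
Posterior ∝ λ^3e^(−4λ) · λ^4e^(−19.9λ) = λ^7e^(−23.9λ), i.e. Gamma(8, 23.9).
Mode = (a−1)/b = 7/23.9 ≈ 0.293.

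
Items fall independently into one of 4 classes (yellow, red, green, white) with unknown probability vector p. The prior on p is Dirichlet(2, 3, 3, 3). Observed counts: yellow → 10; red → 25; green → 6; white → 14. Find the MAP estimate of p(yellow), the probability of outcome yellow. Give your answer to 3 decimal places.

MAP estimate of p(yellow) = 0.177

The posterior is Dirichlet(αᵢ + nᵢ) = Dirichlet(12, 28, 9, 17).
For a Dirichlet(a₁,…,a_K) with all aᵢ > 1, the mode has j-th component (aⱼ − 1)/(Σaᵢ − K).
Here Σaᵢ = 66 and K = 4, so p(yellow) = (12 − 1)/(66 − 4) = 11/62 ≈ 0.177.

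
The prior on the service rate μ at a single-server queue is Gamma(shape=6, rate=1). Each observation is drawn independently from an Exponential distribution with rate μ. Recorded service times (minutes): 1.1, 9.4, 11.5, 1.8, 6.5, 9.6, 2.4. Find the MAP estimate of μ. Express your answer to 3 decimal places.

The Exponential(rate=μ) likelihood is ∝ μ^n e^(−μΣtᵢ). Here n = 7 and Σtᵢ = 1.1 + 9.4 + 11.5 + 1.8 + 6.5 + 9.6 + 2.4 = 42.3.
Posterior ∝ μ^5e^(−1μ) · μ^7e^(−42.3μ) = μ^12e^(−43.3μ), i.e. Gamma(13, 43.3).
Mode = (a−1)/b = 12/43.3 ≈ 0.277.

μ̂_MAP = 0.277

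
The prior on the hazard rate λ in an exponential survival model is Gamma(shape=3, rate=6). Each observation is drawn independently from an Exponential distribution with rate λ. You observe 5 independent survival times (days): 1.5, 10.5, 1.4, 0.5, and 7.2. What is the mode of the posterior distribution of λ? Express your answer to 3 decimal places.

The Exponential(rate=λ) likelihood is ∝ λ^n e^(−λΣtᵢ). Here n = 5 and Σtᵢ = 1.5 + 10.5 + 1.4 + 0.5 + 7.2 = 21.1.
Posterior ∝ λ^2e^(−6λ) · λ^5e^(−21.1λ) = λ^7e^(−27.1λ), i.e. Gamma(8, 27.1).
Mode = (a−1)/b = 7/27.1 ≈ 0.258.

λ̂_MAP = 0.258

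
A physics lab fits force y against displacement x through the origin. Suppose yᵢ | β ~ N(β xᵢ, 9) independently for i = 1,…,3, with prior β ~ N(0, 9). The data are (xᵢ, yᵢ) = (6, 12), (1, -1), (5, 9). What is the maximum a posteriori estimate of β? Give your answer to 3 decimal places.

β̂_MAP = 1.841

log p(β | y) = −Σ(yᵢ − βxᵢ)²/(2·9) − β²/(2·9) + const.
Setting the derivative to zero: Σxᵢ(yᵢ − βxᵢ)/9 − β/9 = 0, so β = Σxᵢyᵢ / (Σxᵢ² + σ²/τ²).
Σxᵢyᵢ = 6·12 + 1·(-1) + 5·9 = 116; Σxᵢ² = 62; σ²/τ² = 1.
β̂_MAP = 116 / (62 + 1) = 116/63 ≈ 1.841.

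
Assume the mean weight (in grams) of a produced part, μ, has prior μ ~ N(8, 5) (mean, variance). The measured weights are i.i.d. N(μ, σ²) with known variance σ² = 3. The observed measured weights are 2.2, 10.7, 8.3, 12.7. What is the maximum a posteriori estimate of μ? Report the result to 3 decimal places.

n = 4; x̄ = (2.2 + 10.7 + 8.3 + 12.7)/4 = 33.9/4 = 8.475.
For a Normal prior and Normal likelihood with known variance, the posterior is Normal; its mode equals its mean, the precision-weighted average.
Prior precision 1/σ₀² = 1/5 = 0.2; data precision n/σ² = 4/3.
μ̂ = (0.2·8 + (4/3)·8.475) / (0.2 + 4/3) = 12.9/(23/15) = 387/46 ≈ 8.413.

μ̂_MAP = 8.413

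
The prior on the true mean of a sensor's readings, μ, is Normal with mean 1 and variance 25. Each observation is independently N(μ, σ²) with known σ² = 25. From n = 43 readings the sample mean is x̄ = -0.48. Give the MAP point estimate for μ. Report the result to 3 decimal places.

n = 43, x̄ = -0.48.
For a Normal prior and Normal likelihood with known variance, the posterior is Normal; its mode equals its mean, the precision-weighted average.
Prior precision 1/σ₀² = 1/25 = 0.04; data precision n/σ² = 43/25 = 1.72.
μ̂ = (0.04·1 + 1.72·(-0.48)) / (0.04 + 1.72) = (-0.7856)/1.76 = -491/1100 ≈ -0.446.

μ̂_MAP = -0.446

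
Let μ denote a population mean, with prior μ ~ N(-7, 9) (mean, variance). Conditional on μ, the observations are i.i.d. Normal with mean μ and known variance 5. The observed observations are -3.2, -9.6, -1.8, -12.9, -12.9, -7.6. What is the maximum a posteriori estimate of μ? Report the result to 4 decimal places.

n = 6; x̄ = ((-3.2) + (-9.6) + (-1.8) + (-12.9) + (-12.9) + (-7.6))/6 = -48/6 = -8.
For a Normal prior and Normal likelihood with known variance, the posterior is Normal; its mode equals its mean, the precision-weighted average.
Prior precision 1/σ₀² = 1/9; data precision n/σ² = 6/5 = 1.2.
μ̂ = ((1/9)·(-7) + 1.2·(-8)) / (1/9 + 1.2) = (-467/45)/(59/45) = -467/59 ≈ -7.9153.

μ̂_MAP = -7.9153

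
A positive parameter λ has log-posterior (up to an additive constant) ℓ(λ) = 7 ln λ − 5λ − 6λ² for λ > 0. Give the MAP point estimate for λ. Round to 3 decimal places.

λ̂_MAP = 0.583

ℓ'(λ) = 7/λ − 5 − 12λ. Setting this to zero and multiplying by λ: 12λ² + 5λ − 7 = 0.
λ = (−5 + √(5² + 4·12·7)) / (2·12) = (−5 + √361) / 24 = (−5 + 19)/24 = 7/12.
ℓ''(λ) = −7/λ² − 12 < 0, confirming a maximum.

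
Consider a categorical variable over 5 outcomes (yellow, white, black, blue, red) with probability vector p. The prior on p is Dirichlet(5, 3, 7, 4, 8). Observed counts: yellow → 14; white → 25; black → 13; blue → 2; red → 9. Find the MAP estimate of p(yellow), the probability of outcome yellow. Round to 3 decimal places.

The posterior is Dirichlet(αᵢ + nᵢ) = Dirichlet(19, 28, 20, 6, 17).
For a Dirichlet(a₁,…,a_K) with all aᵢ > 1, the mode has j-th component (aⱼ − 1)/(Σaᵢ − K).
Here Σaᵢ = 90 and K = 5, so p(yellow) = (19 − 1)/(90 − 5) = 18/85 ≈ 0.212.

MAP estimate of p(yellow) = 0.212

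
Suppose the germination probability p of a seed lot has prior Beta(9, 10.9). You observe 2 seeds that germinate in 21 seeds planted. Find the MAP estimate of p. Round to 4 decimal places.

Prior: Beta(9, 10.9).
Data: 2 successes in 21 trials. The binomial likelihood contributes p^2(1−p)^19, so the posterior is Beta(9+2, 10.9+19) = Beta(11, 29.9).
For Beta(a, b) with a, b > 1 the mode is (a−1)/(a+b−2) = 10/38.9 ≈ 0.2571.

p̂_MAP = 0.2571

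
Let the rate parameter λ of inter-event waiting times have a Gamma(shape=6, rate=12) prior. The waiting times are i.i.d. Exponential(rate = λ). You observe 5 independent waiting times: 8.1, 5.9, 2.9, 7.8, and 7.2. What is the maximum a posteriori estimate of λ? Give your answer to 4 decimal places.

λ̂_MAP = 0.2278

The Exponential(rate=λ) likelihood is ∝ λ^n e^(−λΣtᵢ). Here n = 5 and Σtᵢ = 8.1 + 5.9 + 2.9 + 7.8 + 7.2 = 31.9.
Posterior ∝ λ^5e^(−12λ) · λ^5e^(−31.9λ) = λ^10e^(−43.9λ), i.e. Gamma(11, 43.9).
Mode = (a−1)/b = 10/43.9 ≈ 0.2278.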